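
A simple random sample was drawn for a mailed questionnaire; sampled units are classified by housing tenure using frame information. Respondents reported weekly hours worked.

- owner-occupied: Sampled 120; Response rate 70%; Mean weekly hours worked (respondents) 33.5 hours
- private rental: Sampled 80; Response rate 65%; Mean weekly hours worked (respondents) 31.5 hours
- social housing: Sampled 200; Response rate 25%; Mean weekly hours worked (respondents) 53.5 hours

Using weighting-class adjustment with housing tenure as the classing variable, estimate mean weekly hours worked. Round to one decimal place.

43.1

Each respondent's weight = sampled/responded in their class; summing within a class gives n_sampled, so:
  owner-occupied: 120 × 33.5 = 4020
  private rental: 80 × 31.5 = 2520
  social housing: 200 × 53.5 = 10,700
Adjusted estimate = 17,240 / 400 = 43.1 → 43.1.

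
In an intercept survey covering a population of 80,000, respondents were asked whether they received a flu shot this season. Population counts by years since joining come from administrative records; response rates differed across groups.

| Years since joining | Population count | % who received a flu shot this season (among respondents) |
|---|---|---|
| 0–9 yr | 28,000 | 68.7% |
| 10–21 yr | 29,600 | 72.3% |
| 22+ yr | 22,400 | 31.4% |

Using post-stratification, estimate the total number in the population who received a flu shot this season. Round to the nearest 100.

Each cell contributes its population count × the respondent rate:
  0–9 yr: 28,000 × 68.7% = 19,236
  10–21 yr: 29,600 × 72.3% = 21400.8
  22+ yr: 22,400 × 31.4% = 7033.6
Estimated total = 47670.4 → 47,700.

47,700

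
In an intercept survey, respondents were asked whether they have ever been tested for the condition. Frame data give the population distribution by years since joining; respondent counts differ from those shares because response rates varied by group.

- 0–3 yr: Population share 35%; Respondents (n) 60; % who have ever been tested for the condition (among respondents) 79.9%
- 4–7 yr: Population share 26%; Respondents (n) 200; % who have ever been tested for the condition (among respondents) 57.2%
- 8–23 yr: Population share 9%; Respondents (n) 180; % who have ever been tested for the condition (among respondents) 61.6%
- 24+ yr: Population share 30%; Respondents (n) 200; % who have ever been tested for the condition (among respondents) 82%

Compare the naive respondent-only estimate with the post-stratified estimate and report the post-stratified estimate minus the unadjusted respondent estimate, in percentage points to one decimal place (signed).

Without adjustment, the pooled respondent share is:
  (60/640)×79.9 + (200/640)×57.2 + (180/640)×61.6 + (200/640)×82 = 68.3156%
Post-stratified estimate weights by population shares:
  0.35×79.9 + 0.26×57.2 + 0.09×61.6 + 0.3×82 = 72.981%
Difference = 72.981 − 68.3156 = 4.6654 pp.

+4.7 percentage points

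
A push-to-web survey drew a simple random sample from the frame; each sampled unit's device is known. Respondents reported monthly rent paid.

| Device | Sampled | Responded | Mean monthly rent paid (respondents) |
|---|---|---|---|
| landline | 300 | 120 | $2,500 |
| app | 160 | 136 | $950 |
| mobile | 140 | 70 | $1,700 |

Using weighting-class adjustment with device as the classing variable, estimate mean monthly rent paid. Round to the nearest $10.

Response rates by class: landline 120/300 = 40%, app 136/160 = 85%, mobile 70/140 = 50%.
Each respondent's weight = sampled/responded in their class; summing within a class gives n_sampled, so:
  landline: 300 × 2500 = 750,000
  app: 160 × 950 = 152,000
  mobile: 140 × 1700 = 238,000
Adjusted estimate = 1,140,000 / 600 = 1900 → $1,900.

$1,900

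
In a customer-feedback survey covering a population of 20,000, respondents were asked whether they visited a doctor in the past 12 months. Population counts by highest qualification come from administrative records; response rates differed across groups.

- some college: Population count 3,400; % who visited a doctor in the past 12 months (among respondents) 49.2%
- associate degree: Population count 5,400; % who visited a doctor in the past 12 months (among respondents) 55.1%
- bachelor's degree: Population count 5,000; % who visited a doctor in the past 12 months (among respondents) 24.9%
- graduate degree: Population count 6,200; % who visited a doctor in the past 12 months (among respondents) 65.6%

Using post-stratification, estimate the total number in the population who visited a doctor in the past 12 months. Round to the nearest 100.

10,000

Each cell contributes its population count × the respondent rate:
  some college: 3,400 × 49.2% = 1672.8
  associate degree: 5,400 × 55.1% = 2975.4
  bachelor's degree: 5,000 × 24.9% = 1245
  graduate degree: 6,200 × 65.6% = 4067.2
Estimated total = 9960.4 → 10,000.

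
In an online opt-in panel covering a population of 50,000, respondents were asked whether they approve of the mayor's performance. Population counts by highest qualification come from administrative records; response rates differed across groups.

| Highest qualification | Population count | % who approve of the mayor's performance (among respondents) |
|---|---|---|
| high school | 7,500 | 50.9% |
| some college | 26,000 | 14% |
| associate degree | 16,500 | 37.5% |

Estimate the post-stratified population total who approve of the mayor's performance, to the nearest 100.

13,600

Apply each group's respondent rate to its population count:
  high school: 7,500 × 50.9% = 3817.5
  some college: 26,000 × 14% = 3640
  associate degree: 16,500 × 37.5% = 6187.5
Estimated total = 13,645 → 13,600.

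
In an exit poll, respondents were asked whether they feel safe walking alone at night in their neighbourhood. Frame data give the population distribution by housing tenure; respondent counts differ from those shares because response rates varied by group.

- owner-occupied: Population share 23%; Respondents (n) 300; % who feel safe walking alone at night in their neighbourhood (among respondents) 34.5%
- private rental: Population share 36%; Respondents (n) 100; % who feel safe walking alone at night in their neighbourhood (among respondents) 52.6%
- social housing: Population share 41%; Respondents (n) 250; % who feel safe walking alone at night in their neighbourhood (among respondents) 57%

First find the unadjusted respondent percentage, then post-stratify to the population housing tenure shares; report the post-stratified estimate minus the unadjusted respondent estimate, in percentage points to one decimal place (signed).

Without adjustment, the pooled respondent share is:
  (300/650)×34.5 + (100/650)×52.6 + (250/650)×57 = 45.9385%
Post-stratified estimate weights by population shares:
  0.23×34.5 + 0.36×52.6 + 0.41×57 = 50.241%
Difference = 50.241 − 45.9385 = 4.3025 pp.

+4.3 percentage points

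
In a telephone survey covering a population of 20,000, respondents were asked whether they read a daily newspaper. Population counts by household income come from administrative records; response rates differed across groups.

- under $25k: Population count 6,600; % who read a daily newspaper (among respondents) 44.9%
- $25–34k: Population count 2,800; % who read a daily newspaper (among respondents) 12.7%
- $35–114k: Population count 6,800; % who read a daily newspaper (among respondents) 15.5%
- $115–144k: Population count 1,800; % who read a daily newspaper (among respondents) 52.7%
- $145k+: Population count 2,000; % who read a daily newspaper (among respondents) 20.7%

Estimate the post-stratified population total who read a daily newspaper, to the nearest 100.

5,700

Apply each group's respondent rate to its population count:
  under $25k: 6,600 × 44.9% = 2963.4
  $25–34k: 2,800 × 12.7% = 355.6
  $35–114k: 6,800 × 15.5% = 1054
  $115–144k: 1,800 × 52.7% = 948.6
  $145k+: 2,000 × 20.7% = 414
Estimated total = 5735.6 → 5,700.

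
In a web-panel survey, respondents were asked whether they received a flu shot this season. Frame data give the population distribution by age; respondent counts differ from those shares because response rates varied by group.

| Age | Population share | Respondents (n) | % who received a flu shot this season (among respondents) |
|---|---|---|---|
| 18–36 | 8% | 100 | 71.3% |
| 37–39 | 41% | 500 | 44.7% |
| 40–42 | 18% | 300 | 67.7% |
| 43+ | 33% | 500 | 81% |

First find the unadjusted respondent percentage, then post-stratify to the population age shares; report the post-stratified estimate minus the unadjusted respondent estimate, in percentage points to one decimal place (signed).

Unadjusted (pooled respondent) estimate weights by respondent counts:
  (100/1400)×71.3 + (500/1400)×44.7 + (300/1400)×67.7 + (500/1400)×81 = 64.4929%
Reweighting by population age shares:
  0.08×71.3 + 0.41×44.7 + 0.18×67.7 + 0.33×81 = 62.947%
Difference = 62.947 − 64.4929 = -1.5459 pp.

-1.5 percentage points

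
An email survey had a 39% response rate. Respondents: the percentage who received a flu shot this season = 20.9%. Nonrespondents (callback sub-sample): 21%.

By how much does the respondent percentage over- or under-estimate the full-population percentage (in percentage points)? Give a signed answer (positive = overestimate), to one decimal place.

-0.1 percentage points

Nonresponse fraction = 1 − 0.39 = 0.61.
Bias = (nonresponse fraction) × (respondent percentage − nonrespondent percentage)
     = 0.61 × (20.9 − 21) = 0.61 × -0.1 = -0.061.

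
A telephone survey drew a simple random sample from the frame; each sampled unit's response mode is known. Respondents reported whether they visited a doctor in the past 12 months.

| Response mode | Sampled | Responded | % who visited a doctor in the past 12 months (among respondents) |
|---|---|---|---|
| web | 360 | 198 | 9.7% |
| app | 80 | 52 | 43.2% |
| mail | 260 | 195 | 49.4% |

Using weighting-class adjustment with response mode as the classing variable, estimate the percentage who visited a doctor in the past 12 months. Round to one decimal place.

Response rates by class: web 198/360 = 55%, app 52/80 = 65%, mail 195/260 = 75%.
Weighting each respondent by the inverse class response rate inflates each class back to its sampled size, so the class weight is n_sampled:
  web: 360 × 9.7 = 3492
  app: 80 × 43.2 = 3456
  mail: 260 × 49.4 = 12,844
Adjusted estimate = 19,792 / 700 = 28.2743 → 28.3%.

28.3%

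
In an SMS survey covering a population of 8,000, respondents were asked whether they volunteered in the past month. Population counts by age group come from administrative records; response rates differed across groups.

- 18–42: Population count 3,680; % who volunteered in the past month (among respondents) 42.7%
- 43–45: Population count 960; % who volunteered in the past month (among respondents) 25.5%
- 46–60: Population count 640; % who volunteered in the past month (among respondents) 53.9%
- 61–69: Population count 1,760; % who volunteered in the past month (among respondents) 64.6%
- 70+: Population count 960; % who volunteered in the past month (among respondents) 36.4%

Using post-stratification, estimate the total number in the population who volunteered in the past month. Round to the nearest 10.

3,650

Estimated count per cell = population count × respondent percentage:
  18–42: 3,680 × 42.7% = 1571.36
  43–45: 960 × 25.5% = 244.8
  46–60: 640 × 53.9% = 344.96
  61–69: 1,760 × 64.6% = 1136.96
  70+: 960 × 36.4% = 349.44
Estimated total = 3647.52 → 3,650.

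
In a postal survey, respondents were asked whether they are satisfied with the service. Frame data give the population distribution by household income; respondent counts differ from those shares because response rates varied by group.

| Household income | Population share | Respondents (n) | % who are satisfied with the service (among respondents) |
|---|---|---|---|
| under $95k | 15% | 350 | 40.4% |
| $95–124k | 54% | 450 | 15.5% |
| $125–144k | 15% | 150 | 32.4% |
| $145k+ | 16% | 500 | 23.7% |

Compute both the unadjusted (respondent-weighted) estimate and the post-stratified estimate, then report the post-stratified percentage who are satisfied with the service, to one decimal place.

23.1%

Unadjusted (pooled respondent) estimate weights by respondent counts:
  (350/1450)×40.4 + (450/1450)×15.5 + (150/1450)×32.4 + (500/1450)×23.7 = 26.0862%
Reweighting by population household income shares:
  0.15×40.4 + 0.54×15.5 + 0.15×32.4 + 0.16×23.7 = 23.082%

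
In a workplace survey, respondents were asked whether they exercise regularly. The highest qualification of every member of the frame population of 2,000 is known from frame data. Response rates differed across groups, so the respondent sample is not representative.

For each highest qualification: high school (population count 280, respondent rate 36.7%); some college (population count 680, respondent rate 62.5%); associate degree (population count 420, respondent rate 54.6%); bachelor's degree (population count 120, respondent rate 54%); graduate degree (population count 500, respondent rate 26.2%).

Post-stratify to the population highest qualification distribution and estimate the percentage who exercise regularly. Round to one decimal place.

47.6%

Post-stratification weights by population share, not respondent share:
  high school: (280/2,000) × 36.7 = 5.138
  some college: (680/2,000) × 62.5 = 21.25
  associate degree: (420/2,000) × 54.6 = 11.466
  bachelor's degree: (120/2,000) × 54 = 3.24
  graduate degree: (500/2,000) × 26.2 = 6.55
Post-stratified estimate = 47.644 → 47.6%.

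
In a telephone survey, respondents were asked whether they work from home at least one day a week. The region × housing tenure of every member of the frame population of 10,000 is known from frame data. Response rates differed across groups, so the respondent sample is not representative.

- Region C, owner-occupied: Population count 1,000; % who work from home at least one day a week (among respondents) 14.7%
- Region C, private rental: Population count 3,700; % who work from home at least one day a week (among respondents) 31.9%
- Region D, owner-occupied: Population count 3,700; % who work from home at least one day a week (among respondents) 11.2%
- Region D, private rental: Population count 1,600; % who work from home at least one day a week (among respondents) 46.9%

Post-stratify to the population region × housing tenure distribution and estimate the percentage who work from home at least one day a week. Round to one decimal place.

24.9%

Reweight to the known region × housing tenure distribution:
  Region C, owner-occupied: (1,000/10,000) × 14.7 = 1.47
  Region C, private rental: (3,700/10,000) × 31.9 = 11.803
  Region D, owner-occupied: (3,700/10,000) × 11.2 = 4.144
  Region D, private rental: (1,600/10,000) × 46.9 = 7.504
Post-stratified estimate = 24.921 → 24.9%.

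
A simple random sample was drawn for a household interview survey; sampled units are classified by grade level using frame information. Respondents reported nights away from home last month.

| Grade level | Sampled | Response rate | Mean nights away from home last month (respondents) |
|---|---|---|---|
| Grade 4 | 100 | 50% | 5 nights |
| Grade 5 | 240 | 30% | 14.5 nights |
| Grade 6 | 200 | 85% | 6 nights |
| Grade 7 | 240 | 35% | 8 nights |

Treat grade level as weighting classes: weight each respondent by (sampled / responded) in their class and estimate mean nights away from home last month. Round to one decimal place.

9.1

With weight = n_sampled/n_responded per class, the weighted class total is n_sampled:
  Grade 4: 100 × 5 = 500
  Grade 5: 240 × 14.5 = 3480
  Grade 6: 200 × 6 = 1200
  Grade 7: 240 × 8 = 1920
Adjusted estimate = 7100 / 780 = 9.10256 → 9.1.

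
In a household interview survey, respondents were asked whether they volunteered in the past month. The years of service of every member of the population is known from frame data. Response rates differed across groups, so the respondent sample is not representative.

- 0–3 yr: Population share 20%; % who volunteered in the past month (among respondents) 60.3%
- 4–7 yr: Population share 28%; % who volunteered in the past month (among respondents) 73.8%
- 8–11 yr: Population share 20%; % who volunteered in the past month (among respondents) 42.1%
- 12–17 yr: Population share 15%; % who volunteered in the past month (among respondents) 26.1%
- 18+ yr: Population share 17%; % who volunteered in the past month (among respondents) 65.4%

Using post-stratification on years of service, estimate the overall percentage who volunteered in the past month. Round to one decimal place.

Each cell contributes population-share × respondent value:
  0–3 yr: 0.2 × 60.3 = 12.06
  4–7 yr: 0.28 × 73.8 = 20.664
  8–11 yr: 0.2 × 42.1 = 8.42
  12–17 yr: 0.15 × 26.1 = 3.915
  18+ yr: 0.17 × 65.4 = 11.118
Post-stratified estimate = 56.177 → 56.2%.

56.2%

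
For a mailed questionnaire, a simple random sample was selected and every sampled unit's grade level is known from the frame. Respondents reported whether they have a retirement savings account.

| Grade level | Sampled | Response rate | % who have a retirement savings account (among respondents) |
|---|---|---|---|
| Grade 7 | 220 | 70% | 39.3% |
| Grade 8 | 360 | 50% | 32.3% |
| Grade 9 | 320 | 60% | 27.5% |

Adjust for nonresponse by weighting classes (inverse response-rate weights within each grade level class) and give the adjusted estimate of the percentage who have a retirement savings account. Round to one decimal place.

Weighting each respondent by the inverse class response rate inflates each class back to its sampled size, so the class weight is n_sampled:
  Grade 7: 220 × 39.3 = 8646
  Grade 8: 360 × 32.3 = 11628
  Grade 9: 320 × 27.5 = 8800
Adjusted estimate = 29,074 / 900 = 32.3044 → 32.3%.

32.3%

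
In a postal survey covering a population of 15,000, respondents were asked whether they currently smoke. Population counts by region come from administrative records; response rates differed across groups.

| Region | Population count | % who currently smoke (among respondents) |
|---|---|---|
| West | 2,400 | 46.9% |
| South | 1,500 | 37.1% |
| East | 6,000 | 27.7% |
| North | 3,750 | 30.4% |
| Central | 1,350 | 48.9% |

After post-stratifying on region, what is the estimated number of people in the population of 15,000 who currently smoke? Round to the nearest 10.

5,140

Apply each group's respondent rate to its population count:
  West: 2,400 × 46.9% = 1125.6
  South: 1,500 × 37.1% = 556.5
  East: 6,000 × 27.7% = 1662
  North: 3,750 × 30.4% = 1140
  Central: 1,350 × 48.9% = 660.15
Estimated total = 5144.25 → 5,140.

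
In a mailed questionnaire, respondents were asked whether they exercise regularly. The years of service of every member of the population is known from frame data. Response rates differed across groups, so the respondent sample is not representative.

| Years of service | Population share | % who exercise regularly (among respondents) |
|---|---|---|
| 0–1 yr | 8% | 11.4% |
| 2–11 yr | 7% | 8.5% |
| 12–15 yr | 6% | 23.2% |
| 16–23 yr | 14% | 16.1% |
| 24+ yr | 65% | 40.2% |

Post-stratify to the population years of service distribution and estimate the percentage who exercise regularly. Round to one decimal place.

31.3%

Weight each group's respondent value by its population share:
  0–1 yr: 0.08 × 11.4 = 0.912
  2–11 yr: 0.07 × 8.5 = 0.595
  12–15 yr: 0.06 × 23.2 = 1.392
  16–23 yr: 0.14 × 16.1 = 2.254
  24+ yr: 0.65 × 40.2 = 26.13
Post-stratified estimate = 31.283 → 31.3%.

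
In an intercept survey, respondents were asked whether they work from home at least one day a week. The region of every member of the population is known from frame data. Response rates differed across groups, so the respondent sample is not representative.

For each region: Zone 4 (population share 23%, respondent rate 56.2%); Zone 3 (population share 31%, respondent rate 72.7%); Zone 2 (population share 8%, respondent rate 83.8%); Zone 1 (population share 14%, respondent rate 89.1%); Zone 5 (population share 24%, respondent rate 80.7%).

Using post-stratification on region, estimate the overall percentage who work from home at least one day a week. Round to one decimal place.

74.0%

Each cell contributes population-share × respondent value:
  Zone 4: 0.23 × 56.2 = 12.926
  Zone 3: 0.31 × 72.7 = 22.537
  Zone 2: 0.08 × 83.8 = 6.704
  Zone 1: 0.14 × 89.1 = 12.474
  Zone 5: 0.24 × 80.7 = 19.368
Post-stratified estimate = 74.009 → 74.0%.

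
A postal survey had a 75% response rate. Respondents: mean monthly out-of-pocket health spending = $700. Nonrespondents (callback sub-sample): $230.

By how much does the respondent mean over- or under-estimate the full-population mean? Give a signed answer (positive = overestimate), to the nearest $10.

+$120

Nonresponse fraction = 1 − 0.75 = 0.25.
Bias = (nonresponse fraction) × (respondent mean − nonrespondent mean)
     = 0.25 × (700 − 230) = 0.25 × 470 = 117.5.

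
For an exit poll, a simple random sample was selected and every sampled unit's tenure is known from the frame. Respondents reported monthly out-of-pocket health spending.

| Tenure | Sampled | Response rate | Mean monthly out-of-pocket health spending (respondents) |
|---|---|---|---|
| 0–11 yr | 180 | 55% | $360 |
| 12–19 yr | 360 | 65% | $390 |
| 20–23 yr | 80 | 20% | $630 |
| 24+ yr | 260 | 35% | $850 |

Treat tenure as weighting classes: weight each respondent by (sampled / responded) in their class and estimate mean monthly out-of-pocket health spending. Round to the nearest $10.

$540

Inverse-response-rate weighting restores each class to its sampled count, so class totals weight by n_sampled:
  0–11 yr: 180 × 360 = 64,800
  12–19 yr: 360 × 390 = 140,400
  20–23 yr: 80 × 630 = 50,400
  24+ yr: 260 × 850 = 221,000
Adjusted estimate = 476,600 / 880 = 541.591 → $540.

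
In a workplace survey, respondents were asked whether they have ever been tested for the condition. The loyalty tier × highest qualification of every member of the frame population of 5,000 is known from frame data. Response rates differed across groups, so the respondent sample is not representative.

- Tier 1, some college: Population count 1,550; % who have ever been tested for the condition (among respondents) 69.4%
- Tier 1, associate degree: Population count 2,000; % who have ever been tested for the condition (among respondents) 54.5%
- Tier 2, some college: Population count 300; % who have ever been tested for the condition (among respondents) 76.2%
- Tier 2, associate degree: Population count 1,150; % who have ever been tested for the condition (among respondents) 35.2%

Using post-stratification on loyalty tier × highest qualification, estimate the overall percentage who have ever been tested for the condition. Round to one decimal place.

Weight each group's respondent value by its population share:
  Tier 1, some college: (1,550/5,000) × 69.4 = 21.514
  Tier 1, associate degree: (2,000/5,000) × 54.5 = 21.8
  Tier 2, some college: (300/5,000) × 76.2 = 4.572
  Tier 2, associate degree: (1,150/5,000) × 35.2 = 8.096
Post-stratified estimate = 55.982 → 56.0%.

56.0%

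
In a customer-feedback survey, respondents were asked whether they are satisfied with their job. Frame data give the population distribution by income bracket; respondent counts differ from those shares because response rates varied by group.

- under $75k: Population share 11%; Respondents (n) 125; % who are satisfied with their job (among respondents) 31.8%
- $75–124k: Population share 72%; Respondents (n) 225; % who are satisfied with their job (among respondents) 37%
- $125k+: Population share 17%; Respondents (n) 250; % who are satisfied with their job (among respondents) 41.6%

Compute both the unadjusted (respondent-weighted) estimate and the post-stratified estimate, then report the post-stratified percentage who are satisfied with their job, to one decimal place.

Naive respondent-only estimate (weights = respondent counts):
  (125/600)×31.8 + (225/600)×37 + (250/600)×41.6 = 37.8333%
Post-stratified estimate weights by population shares:
  0.11×31.8 + 0.72×37 + 0.17×41.6 = 37.21%

37.2%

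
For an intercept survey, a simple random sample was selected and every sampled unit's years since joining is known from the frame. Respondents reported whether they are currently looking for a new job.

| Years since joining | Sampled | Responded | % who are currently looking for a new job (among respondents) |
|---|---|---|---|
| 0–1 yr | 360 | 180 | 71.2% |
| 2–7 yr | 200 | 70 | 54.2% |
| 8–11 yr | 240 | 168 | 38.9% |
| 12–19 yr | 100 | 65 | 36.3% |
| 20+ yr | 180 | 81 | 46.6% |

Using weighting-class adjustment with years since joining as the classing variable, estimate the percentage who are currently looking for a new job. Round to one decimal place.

53.5%

Class response rates: 0–1 yr 180/360 = 50%, 2–7 yr 70/200 = 35%, 8–11 yr 168/240 = 70%, 12–19 yr 65/100 = 65%, 20+ yr 81/180 = 45%.
Each respondent's weight = sampled/responded in their class; summing within a class gives n_sampled, so:
  0–1 yr: 360 × 71.2 = 25,632
  2–7 yr: 200 × 54.2 = 10,840
  8–11 yr: 240 × 38.9 = 9336
  12–19 yr: 100 × 36.3 = 3630
  20+ yr: 180 × 46.6 = 8388
Adjusted estimate = 57,826 / 1,080 = 53.5426 → 53.5%.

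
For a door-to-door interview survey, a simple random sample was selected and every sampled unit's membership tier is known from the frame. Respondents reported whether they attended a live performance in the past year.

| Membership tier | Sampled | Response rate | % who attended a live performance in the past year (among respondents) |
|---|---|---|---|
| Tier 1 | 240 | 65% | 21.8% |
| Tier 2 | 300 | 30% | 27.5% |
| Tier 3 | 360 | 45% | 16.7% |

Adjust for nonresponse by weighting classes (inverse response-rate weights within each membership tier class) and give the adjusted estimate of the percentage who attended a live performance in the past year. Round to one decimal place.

Each respondent's weight = sampled/responded in their class; summing within a class gives n_sampled, so:
  Tier 1: 240 × 21.8 = 5232
  Tier 2: 300 × 27.5 = 8250
  Tier 3: 360 × 16.7 = 6012
Adjusted estimate = 19,494 / 900 = 21.66 → 21.7%.

21.7%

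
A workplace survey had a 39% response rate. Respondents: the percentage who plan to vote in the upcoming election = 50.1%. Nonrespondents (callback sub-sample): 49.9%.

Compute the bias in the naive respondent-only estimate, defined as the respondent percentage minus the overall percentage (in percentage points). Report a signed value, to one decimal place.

+0.1 percentage points

Nonresponse fraction = 1 − 0.39 = 0.61.
Bias = (nonresponse fraction) × (respondent percentage − nonrespondent percentage)
     = 0.61 × (50.1 − 49.9) = 0.61 × 0.2 = 0.122.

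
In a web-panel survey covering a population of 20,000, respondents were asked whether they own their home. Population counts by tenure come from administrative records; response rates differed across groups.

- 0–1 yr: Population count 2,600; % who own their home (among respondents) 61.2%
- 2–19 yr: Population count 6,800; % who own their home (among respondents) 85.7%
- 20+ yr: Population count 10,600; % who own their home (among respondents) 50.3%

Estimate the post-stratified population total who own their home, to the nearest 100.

Each cell contributes its population count × the respondent rate:
  0–1 yr: 2,600 × 61.2% = 1591.2
  2–19 yr: 6,800 × 85.7% = 5827.6
  20+ yr: 10,600 × 50.3% = 5331.8
Estimated total = 12750.6 → 12,800.

12,800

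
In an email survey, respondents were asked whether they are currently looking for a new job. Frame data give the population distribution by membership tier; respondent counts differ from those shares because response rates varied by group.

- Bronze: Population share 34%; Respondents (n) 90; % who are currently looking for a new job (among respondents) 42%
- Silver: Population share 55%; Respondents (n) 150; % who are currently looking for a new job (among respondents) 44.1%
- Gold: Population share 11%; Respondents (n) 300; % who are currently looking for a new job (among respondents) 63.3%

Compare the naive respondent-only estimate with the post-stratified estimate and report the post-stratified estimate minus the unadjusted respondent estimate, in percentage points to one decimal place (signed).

Without adjustment, the pooled respondent share is:
  (90/540)×42 + (150/540)×44.1 + (300/540)×63.3 = 54.4167%
Reweighting by population membership tier shares:
  0.34×42 + 0.55×44.1 + 0.11×63.3 = 45.498%
Difference = 45.498 − 54.4167 = -8.9187 pp.

-8.9 percentage points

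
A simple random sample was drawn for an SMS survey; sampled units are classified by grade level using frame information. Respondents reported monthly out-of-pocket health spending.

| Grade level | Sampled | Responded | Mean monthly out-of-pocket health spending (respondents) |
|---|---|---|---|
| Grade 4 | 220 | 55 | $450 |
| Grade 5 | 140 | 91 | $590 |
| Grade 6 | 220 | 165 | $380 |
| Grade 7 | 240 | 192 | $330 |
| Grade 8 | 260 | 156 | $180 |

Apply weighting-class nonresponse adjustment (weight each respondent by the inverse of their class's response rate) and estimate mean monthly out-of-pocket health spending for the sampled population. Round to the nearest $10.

Class response rates: Grade 4 55/220 = 25%, Grade 5 91/140 = 65%, Grade 6 165/220 = 75%, Grade 7 192/240 = 80%, Grade 8 156/260 = 60%.
With weight = n_sampled/n_responded per class, the weighted class total is n_sampled:
  Grade 4: 220 × 450 = 99,000
  Grade 5: 140 × 590 = 82,600
  Grade 6: 220 × 380 = 83,600
  Grade 7: 240 × 330 = 79,200
  Grade 8: 260 × 180 = 46,800
Adjusted estimate = 391,200 / 1,080 = 362.222 → $360.

$360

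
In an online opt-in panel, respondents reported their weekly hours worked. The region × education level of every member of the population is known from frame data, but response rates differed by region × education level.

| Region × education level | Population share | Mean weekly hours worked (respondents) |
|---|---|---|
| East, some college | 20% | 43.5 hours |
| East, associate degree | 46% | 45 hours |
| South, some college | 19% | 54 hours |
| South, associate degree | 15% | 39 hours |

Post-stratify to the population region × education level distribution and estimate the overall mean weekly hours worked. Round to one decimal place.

45.5

Post-stratification weights by population share, not respondent share:
  East, some college: 0.2 × 43.5 = 8.7
  East, associate degree: 0.46 × 45 = 20.7
  South, some college: 0.19 × 54 = 10.26
  South, associate degree: 0.15 × 39 = 5.85
Post-stratified estimate = 45.51 → 45.5.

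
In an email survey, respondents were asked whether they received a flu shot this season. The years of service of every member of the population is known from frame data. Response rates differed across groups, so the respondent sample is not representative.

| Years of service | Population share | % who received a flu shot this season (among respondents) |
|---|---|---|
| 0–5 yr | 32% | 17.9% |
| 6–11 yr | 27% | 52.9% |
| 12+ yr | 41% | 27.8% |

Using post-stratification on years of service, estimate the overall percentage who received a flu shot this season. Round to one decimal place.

31.4%

Each cell contributes population-share × respondent value:
  0–5 yr: 0.32 × 17.9 = 5.728
  6–11 yr: 0.27 × 52.9 = 14.283
  12+ yr: 0.41 × 27.8 = 11.398
Post-stratified estimate = 31.409 → 31.4%.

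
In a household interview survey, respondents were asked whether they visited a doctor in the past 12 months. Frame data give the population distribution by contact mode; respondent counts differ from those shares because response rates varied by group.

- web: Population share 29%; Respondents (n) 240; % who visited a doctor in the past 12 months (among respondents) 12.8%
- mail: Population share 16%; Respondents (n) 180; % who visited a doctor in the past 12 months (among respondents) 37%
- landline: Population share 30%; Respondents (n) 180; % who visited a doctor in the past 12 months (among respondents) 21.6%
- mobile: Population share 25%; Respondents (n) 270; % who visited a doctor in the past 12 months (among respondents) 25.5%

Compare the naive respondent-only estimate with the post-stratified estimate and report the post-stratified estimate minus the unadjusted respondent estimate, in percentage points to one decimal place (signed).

-1.1 percentage points

Without adjustment, the pooled respondent share is:
  (240/870)×12.8 + (180/870)×37 + (180/870)×21.6 + (270/870)×25.5 = 23.569%
Reweighting by population contact mode shares:
  0.29×12.8 + 0.16×37 + 0.3×21.6 + 0.25×25.5 = 22.487%
Difference = 22.487 − 23.569 = -1.082 pp.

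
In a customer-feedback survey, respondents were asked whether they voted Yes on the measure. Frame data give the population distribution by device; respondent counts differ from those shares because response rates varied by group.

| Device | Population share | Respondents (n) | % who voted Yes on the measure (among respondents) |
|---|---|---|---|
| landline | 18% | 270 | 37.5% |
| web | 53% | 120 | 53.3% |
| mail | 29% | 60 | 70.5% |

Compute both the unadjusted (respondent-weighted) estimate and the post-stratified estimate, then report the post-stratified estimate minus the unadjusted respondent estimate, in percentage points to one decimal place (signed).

Unadjusted (pooled respondent) estimate weights by respondent counts:
  (270/450)×37.5 + (120/450)×53.3 + (60/450)×70.5 = 46.1133%
Post-stratifying to population shares instead:
  0.18×37.5 + 0.53×53.3 + 0.29×70.5 = 55.444%
Difference = 55.444 − 46.1133 = 9.3307 pp.

+9.3 percentage points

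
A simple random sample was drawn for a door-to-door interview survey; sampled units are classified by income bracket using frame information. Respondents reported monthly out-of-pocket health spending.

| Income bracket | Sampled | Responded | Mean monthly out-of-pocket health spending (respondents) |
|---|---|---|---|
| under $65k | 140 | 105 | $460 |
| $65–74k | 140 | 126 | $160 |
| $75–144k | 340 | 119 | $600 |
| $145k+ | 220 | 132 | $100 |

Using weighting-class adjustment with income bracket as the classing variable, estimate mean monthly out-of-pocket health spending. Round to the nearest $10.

Class response rates: under $65k 105/140 = 75%, $65–74k 126/140 = 90%, $75–144k 119/340 = 35%, $145k+ 132/220 = 60%.
Each respondent's weight = sampled/responded in their class; summing within a class gives n_sampled, so:
  under $65k: 140 × 460 = 64,400
  $65–74k: 140 × 160 = 22,400
  $75–144k: 340 × 600 = 204,000
  $145k+: 220 × 100 = 22,000
Adjusted estimate = 312,800 / 840 = 372.381 → $370.

$370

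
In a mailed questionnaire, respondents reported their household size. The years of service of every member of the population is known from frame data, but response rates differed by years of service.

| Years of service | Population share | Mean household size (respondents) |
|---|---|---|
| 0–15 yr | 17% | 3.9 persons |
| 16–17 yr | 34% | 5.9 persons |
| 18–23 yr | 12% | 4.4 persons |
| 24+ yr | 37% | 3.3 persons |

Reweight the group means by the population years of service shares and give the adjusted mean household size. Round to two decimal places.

4.42

Reweight to the known years of service distribution:
  0–15 yr: 0.17 × 3.9 = 0.663
  16–17 yr: 0.34 × 5.9 = 2.006
  18–23 yr: 0.12 × 4.4 = 0.528
  24+ yr: 0.37 × 3.3 = 1.221
Post-stratified estimate = 4.418 → 4.42.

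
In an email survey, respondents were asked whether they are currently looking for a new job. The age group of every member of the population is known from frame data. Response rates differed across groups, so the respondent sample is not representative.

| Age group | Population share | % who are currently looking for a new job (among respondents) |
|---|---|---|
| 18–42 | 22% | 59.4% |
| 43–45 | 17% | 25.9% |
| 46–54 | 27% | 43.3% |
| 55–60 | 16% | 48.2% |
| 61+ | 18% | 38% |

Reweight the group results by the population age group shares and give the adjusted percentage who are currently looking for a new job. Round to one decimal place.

43.7%

Reweight to the known age group distribution:
  18–42: 0.22 × 59.4 = 13.068
  43–45: 0.17 × 25.9 = 4.403
  46–54: 0.27 × 43.3 = 11.691
  55–60: 0.16 × 48.2 = 7.712
  61+: 0.18 × 38 = 6.84
Post-stratified estimate = 43.714 → 43.7%.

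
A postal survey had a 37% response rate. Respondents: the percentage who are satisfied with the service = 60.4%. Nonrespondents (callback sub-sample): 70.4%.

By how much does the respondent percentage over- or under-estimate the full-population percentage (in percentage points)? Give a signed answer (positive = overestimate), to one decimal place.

-6.3 percentage points

Nonresponse fraction = 1 − 0.37 = 0.63.
Bias = (nonresponse fraction) × (respondent percentage − nonrespondent percentage)
     = 0.63 × (60.4 − 70.4) = 0.63 × -10 = -6.3.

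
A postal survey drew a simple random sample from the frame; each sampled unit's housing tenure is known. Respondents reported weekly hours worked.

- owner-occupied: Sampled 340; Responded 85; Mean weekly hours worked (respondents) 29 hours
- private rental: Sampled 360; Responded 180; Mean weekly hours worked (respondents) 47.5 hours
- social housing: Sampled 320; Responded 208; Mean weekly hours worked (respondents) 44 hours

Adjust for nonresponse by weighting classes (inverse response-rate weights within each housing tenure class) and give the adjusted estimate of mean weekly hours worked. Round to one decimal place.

40.2

Class response rates: owner-occupied 85/340 = 25%, private rental 180/360 = 50%, social housing 208/320 = 65%.
Weighting each respondent by the inverse class response rate inflates each class back to its sampled size, so the class weight is n_sampled:
  owner-occupied: 340 × 29 = 9860
  private rental: 360 × 47.5 = 17,100
  social housing: 320 × 44 = 14,080
Adjusted estimate = 41,040 / 1,020 = 40.2353 → 40.2.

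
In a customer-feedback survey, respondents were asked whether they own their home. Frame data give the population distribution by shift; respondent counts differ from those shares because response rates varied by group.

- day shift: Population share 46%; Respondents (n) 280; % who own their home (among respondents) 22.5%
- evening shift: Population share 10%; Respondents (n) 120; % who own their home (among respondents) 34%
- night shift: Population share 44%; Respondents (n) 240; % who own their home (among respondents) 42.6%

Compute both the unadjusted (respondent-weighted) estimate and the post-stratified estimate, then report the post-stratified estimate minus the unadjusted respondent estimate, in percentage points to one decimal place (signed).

Without adjustment, the pooled respondent share is:
  (280/640)×22.5 + (120/640)×34 + (240/640)×42.6 = 32.1938%
Post-stratifying to population shares instead:
  0.46×22.5 + 0.1×34 + 0.44×42.6 = 32.494%
Difference = 32.494 − 32.1938 = 0.3002 pp.

+0.3 percentage points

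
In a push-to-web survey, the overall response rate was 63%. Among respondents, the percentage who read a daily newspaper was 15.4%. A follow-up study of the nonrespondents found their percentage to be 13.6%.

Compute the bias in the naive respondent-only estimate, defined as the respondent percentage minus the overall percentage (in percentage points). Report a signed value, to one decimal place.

+0.7 percentage points

Nonresponse fraction = 1 − 0.63 = 0.37.
Bias = (nonresponse fraction) × (respondent percentage − nonrespondent percentage)
     = 0.37 × (15.4 − 13.6) = 0.37 × 1.8 = 0.666.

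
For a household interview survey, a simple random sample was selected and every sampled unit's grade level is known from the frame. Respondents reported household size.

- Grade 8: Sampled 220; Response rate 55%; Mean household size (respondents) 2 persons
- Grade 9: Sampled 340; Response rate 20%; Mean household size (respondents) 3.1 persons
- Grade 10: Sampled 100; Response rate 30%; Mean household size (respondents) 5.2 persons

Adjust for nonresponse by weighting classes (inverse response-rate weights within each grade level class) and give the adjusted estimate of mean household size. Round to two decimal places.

3.05

With weight = n_sampled/n_responded per class, the weighted class total is n_sampled:
  Grade 8: 220 × 2 = 440
  Grade 9: 340 × 3.1 = 1054
  Grade 10: 100 × 5.2 = 520
Adjusted estimate = 2014 / 660 = 3.05152 → 3.05.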